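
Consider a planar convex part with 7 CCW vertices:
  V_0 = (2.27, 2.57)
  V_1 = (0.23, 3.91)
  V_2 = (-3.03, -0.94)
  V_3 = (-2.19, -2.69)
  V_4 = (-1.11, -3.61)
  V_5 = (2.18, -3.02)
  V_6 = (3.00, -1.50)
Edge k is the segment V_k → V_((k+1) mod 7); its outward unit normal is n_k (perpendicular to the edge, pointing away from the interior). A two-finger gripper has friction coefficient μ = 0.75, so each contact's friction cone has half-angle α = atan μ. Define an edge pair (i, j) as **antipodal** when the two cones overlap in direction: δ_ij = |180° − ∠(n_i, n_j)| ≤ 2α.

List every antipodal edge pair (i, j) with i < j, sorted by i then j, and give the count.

count = 9; pairs: (0,2), (0,3), (0,4), (1,4), (1,5), (1,6), (2,5), (2,6), (3,6)

α = atan 0.75 = 36.87°;  2α = 73.74°
n_0 = (+0.5490, +0.8358)
n_1 = (-0.8299, +0.5579)
n_2 = (-0.9015, -0.4327)
n_3 = (-0.6485, -0.7612)
n_4 = (+0.1765, -0.9843)
n_5 = (+0.8801, -0.4748)
n_6 = (+0.9843, +0.1765)
  (0,1): δ = 90.61°  ·
  (0,2): δ = 31.06°  ✓
  (0,3): δ = 7.13°  ✓
  (0,4): δ = 43.47°  ✓
  (0,5): δ = 94.95°  ·
  (0,6): δ = 133.47°  ·
  (1,2): δ = 120.45°  ·
  (1,3): δ = 96.52°  ·
  (1,4): δ = 45.93°  ✓
  (1,5): δ = 5.56°  ✓
  (1,6): δ = 44.08°  ✓
  (2,3): δ = 156.07°  ·
  (2,4): δ = 105.47°  ·
  (2,5): δ = 53.99°  ✓
  (2,6): δ = 15.47°  ✓
  (3,4): δ = 129.41°  ·
  (3,5): δ = 77.92°  ·
  (3,6): δ = 39.41°  ✓
  (4,5): δ = 128.51°  ·
  (4,6): δ = 90.00°  ·
  (5,6): δ = 141.49°  ·
antipodal pairs: 9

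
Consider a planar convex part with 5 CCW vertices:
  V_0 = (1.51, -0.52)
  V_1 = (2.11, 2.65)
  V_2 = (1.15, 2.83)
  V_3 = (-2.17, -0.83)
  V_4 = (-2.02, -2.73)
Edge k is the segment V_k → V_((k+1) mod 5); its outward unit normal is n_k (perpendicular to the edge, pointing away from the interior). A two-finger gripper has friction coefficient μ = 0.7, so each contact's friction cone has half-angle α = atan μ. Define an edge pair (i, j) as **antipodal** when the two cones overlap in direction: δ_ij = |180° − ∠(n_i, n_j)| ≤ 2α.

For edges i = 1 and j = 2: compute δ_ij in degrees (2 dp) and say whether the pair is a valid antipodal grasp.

α = atan 0.7 = 34.99°;  2α = 69.98°
edge 1: e_1 = (-0.96, +0.18);  n_1 = (+0.1843, +0.9829)
edge 2: e_2 = (-3.32, -3.66);  n_2 = (-0.7407, +0.6719)
∠(n_1, n_2) = 58.41°
δ = |180° − 58.41°| = 121.59°
121.59° > 2α = 69.98°  →  invalid

δ = 121.59°, invalid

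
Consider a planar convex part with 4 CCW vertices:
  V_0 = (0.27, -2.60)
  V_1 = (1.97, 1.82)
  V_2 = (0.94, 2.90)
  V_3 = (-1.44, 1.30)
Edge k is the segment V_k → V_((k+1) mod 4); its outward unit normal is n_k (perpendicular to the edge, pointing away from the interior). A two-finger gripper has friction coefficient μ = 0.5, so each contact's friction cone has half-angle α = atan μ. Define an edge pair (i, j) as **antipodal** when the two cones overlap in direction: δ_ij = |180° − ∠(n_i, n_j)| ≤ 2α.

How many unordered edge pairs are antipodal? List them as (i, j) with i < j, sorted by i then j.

count = 3; pairs: (0,2), (0,3), (1,3)

α = atan 0.5 = 26.57°;  2α = 53.13°
n_0 = (+0.9333, -0.3590)
n_1 = (+0.7237, +0.6902)
n_2 = (-0.5579, +0.8299)
n_3 = (-0.9158, -0.4016)
  (0,1): δ = 115.32°  ·
  (0,2): δ = 35.05°  ✓
  (0,3): δ = 44.71°  ✓
  (1,2): δ = 99.73°  ·
  (1,3): δ = 19.97°  ✓
  (2,3): δ = 100.24°  ·
antipodal pairs: 3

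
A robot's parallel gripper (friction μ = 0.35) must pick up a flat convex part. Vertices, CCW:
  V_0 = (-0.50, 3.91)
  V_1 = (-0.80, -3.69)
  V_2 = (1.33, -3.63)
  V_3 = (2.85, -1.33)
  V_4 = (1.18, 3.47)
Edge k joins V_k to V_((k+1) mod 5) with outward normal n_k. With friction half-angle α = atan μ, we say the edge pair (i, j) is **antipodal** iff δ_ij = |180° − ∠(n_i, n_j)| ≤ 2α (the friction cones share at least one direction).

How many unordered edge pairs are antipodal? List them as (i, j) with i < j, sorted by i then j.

α = atan 0.35 = 19.29°;  2α = 38.58°
n_0 = (-0.9992, +0.0394)
n_1 = (+0.0282, -0.9996)
n_2 = (+0.8343, -0.5513)
n_3 = (+0.9445, +0.3286)
n_4 = (+0.2534, +0.9674)
  (0,1): δ = 86.13°  ·
  (0,2): δ = 31.20°  ✓
  (0,3): δ = 21.44°  ✓
  (0,4): δ = 77.58°  ·
  (1,2): δ = 125.07°  ·
  (1,3): δ = 72.43°  ·
  (1,4): δ = 16.29°  ✓
  (2,3): δ = 127.36°  ·
  (2,4): δ = 71.22°  ·
  (3,4): δ = 123.86°  ·
antipodal pairs: 3

count = 3; pairs: (0,2), (0,3), (1,4)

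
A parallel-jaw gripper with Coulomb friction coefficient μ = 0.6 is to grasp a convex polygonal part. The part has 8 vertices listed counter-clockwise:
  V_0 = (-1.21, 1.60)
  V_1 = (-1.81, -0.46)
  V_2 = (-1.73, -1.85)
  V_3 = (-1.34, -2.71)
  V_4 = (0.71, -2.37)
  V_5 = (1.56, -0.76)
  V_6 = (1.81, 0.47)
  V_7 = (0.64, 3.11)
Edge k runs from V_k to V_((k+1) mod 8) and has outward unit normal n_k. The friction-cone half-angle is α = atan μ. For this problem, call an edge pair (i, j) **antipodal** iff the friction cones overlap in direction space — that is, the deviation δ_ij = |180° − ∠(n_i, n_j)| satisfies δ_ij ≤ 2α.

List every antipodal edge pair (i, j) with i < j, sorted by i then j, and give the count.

count = 12; pairs: (0,4), (0,5), (0,6), (1,4), (1,5), (1,6), (2,4), (2,5), (2,6), (3,7), (4,7), (5,7)

α = atan 0.6 = 30.96°;  2α = 61.93°
n_0 = (-0.9601, +0.2796)
n_1 = (-0.9983, -0.0575)
n_2 = (-0.9107, -0.4130)
n_3 = (+0.1636, -0.9865)
n_4 = (+0.8843, -0.4669)
n_5 = (+0.9800, -0.1992)
n_6 = (+0.9142, +0.4052)
n_7 = (-0.6323, +0.7747)
  (0,1): δ = 160.47°  ·
  (0,2): δ = 139.37°  ·
  (0,3): δ = 64.34°  ·
  (0,4): δ = 11.59°  ✓
  (0,5): δ = 4.75°  ✓
  (0,6): δ = 40.14°  ✓
  (0,7): δ = 145.46°  ·
  (1,2): δ = 158.90°  ·
  (1,3): δ = 83.88°  ·
  (1,4): δ = 31.13°  ✓
  (1,5): δ = 14.78°  ✓
  (1,6): δ = 20.61°  ✓
  (1,7): δ = 125.93°  ·
  (2,3): δ = 104.98°  ·
  (2,4): δ = 52.23°  ✓
  (2,5): δ = 35.88°  ✓
  (2,6): δ = 0.49°  ✓
  (2,7): δ = 104.83°  ·
  (3,4): δ = 127.25°  ·
  (3,5): δ = 110.91°  ·
  (3,6): δ = 75.51°  ·
  (3,7): δ = 29.80°  ✓
  (4,5): δ = 163.66°  ·
  (4,6): δ = 128.27°  ·
  (4,7): δ = 22.95°  ✓
  (5,6): δ = 144.61°  ·
  (5,7): δ = 39.29°  ✓
  (6,7): δ = 74.68°  ·
antipodal pairs: 12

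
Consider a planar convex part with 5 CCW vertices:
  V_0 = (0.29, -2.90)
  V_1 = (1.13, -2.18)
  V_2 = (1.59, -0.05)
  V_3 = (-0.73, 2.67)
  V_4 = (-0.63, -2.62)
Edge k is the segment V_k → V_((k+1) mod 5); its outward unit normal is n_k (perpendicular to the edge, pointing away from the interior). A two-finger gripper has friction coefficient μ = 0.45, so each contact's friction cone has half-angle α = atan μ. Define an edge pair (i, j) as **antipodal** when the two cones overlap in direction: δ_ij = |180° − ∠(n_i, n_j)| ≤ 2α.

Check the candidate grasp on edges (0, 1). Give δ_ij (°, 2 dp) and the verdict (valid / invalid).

α = atan 0.45 = 24.23°;  2α = 48.46°
edge 0: e_0 = (+0.84, +0.72);  n_0 = (+0.6508, -0.7593)
edge 1: e_1 = (+0.46, +2.13);  n_1 = (+0.9775, -0.2111)
∠(n_0, n_1) = 37.21°
δ = |180° − 37.21°| = 142.79°
142.79° > 2α = 48.46°  →  invalid

δ = 142.79°, invalid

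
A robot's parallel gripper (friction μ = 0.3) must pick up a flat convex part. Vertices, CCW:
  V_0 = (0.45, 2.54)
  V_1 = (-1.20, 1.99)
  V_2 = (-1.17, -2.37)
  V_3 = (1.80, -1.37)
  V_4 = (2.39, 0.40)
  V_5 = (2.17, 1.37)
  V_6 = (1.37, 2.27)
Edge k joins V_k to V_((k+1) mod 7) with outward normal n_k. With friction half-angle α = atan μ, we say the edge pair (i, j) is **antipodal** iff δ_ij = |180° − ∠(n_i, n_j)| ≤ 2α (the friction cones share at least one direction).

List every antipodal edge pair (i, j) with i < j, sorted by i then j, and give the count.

count = 3; pairs: (0,2), (1,3), (1,4)

α = atan 0.3 = 16.70°;  2α = 33.40°
n_0 = (-0.3162, +0.9487)
n_1 = (-1.0000, -0.0069)
n_2 = (+0.3191, -0.9477)
n_3 = (+0.9487, -0.3162)
n_4 = (+0.9752, +0.2212)
n_5 = (+0.7474, +0.6644)
n_6 = (+0.2816, +0.9595)
  (0,1): δ = 108.04°  ·
  (0,2): δ = 0.17°  ✓
  (0,3): δ = 53.13°  ·
  (0,4): δ = 84.34°  ·
  (0,5): δ = 113.20°  ·
  (0,6): δ = 145.21°  ·
  (1,2): δ = 71.79°  ·
  (1,3): δ = 18.83°  ✓
  (1,4): δ = 12.38°  ✓
  (1,5): δ = 41.24°  ·
  (1,6): δ = 73.25°  ·
  (2,3): δ = 127.04°  ·
  (2,4): δ = 95.83°  ·
  (2,5): δ = 66.97°  ·
  (2,6): δ = 34.96°  ·
  (3,4): δ = 148.79°  ·
  (3,5): δ = 119.93°  ·
  (3,6): δ = 87.92°  ·
  (4,5): δ = 151.15°  ·
  (4,6): δ = 119.13°  ·
  (5,6): δ = 147.99°  ·
antipodal pairs: 3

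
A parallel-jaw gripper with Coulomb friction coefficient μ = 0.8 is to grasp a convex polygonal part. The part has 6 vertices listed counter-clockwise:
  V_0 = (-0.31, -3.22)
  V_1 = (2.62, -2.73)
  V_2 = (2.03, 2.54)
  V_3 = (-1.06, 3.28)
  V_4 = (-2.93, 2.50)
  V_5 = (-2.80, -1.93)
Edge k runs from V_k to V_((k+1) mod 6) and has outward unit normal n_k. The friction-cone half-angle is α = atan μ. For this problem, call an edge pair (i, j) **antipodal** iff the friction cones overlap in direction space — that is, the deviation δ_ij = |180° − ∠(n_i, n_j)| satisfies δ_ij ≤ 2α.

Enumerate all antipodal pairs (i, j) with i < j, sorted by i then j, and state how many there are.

count = 8; pairs: (0,2), (0,3), (1,3), (1,4), (1,5), (2,4), (2,5), (3,5)

α = atan 0.8 = 38.66°;  2α = 77.32°
n_0 = (+0.1649, -0.9863)
n_1 = (+0.9938, +0.1113)
n_2 = (+0.2329, +0.9725)
n_3 = (-0.3850, +0.9229)
n_4 = (-0.9996, -0.0293)
n_5 = (-0.4600, -0.8879)
  (0,1): δ = 93.11°  ·
  (0,2): δ = 22.96°  ✓
  (0,3): δ = 13.15°  ✓
  (0,4): δ = 82.19°  ·
  (0,5): δ = 143.12°  ·
  (1,2): δ = 109.86°  ·
  (1,3): δ = 73.75°  ✓
  (1,4): δ = 4.71°  ✓
  (1,5): δ = 56.22°  ✓
  (2,3): δ = 143.89°  ·
  (2,4): δ = 74.85°  ✓
  (2,5): δ = 13.92°  ✓
  (3,4): δ = 110.96°  ·
  (3,5): δ = 50.03°  ✓
  (4,5): δ = 119.07°  ·
antipodal pairs: 8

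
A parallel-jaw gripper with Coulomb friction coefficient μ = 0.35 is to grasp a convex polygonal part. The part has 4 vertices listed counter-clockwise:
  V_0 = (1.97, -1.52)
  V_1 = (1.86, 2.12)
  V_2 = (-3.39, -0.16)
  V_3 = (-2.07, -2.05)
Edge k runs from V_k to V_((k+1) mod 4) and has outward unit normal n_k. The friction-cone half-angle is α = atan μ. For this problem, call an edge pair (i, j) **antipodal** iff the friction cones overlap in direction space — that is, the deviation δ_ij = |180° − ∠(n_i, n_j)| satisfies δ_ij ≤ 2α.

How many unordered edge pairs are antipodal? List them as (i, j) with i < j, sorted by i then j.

count = 2; pairs: (0,2), (1,3)

α = atan 0.35 = 19.29°;  2α = 38.58°
n_0 = (+0.9995, +0.0302)
n_1 = (-0.3983, +0.9172)
n_2 = (-0.8198, -0.5726)
n_3 = (+0.1301, -0.9915)
  (0,1): δ = 68.26°  ·
  (0,2): δ = 33.20°  ✓
  (0,3): δ = 95.74°  ·
  (1,2): δ = 78.54°  ·
  (1,3): δ = 16.00°  ✓
  (2,3): δ = 117.46°  ·
antipodal pairs: 2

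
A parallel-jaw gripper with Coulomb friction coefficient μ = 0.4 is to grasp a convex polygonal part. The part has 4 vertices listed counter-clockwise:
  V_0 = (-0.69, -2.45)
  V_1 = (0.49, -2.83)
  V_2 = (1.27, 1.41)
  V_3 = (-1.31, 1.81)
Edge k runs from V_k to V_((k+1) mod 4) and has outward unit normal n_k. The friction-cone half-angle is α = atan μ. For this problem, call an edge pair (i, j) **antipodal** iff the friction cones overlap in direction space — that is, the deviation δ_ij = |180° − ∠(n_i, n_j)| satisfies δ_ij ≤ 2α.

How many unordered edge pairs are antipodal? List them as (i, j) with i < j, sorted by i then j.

α = atan 0.4 = 21.80°;  2α = 43.60°
n_0 = (-0.3065, -0.9519)
n_1 = (+0.9835, -0.1809)
n_2 = (+0.1532, +0.9882)
n_3 = (-0.9896, -0.1440)
  (0,1): δ = 82.57°  ·
  (0,2): δ = 9.04°  ✓
  (0,3): δ = 116.13°  ·
  (1,2): δ = 88.39°  ·
  (1,3): δ = 18.70°  ✓
  (2,3): δ = 72.91°  ·
antipodal pairs: 2

count = 2; pairs: (0,2), (1,3)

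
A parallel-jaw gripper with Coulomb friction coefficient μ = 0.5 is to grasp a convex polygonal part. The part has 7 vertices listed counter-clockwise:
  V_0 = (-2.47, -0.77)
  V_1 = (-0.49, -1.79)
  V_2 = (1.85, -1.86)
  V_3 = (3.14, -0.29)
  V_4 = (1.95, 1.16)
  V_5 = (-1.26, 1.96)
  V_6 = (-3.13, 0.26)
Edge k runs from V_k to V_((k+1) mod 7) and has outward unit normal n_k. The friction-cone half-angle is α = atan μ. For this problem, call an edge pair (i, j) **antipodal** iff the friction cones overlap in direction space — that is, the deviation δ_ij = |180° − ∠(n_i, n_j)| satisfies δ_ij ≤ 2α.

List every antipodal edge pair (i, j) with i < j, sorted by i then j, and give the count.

α = atan 0.5 = 26.57°;  2α = 53.13°
n_0 = (-0.4580, -0.8890)
n_1 = (-0.0299, -0.9996)
n_2 = (+0.7726, -0.6348)
n_3 = (+0.7730, +0.6344)
n_4 = (+0.2418, +0.9703)
n_5 = (-0.6727, +0.7399)
n_6 = (-0.8420, -0.5395)
  (0,1): δ = 154.46°  ·
  (0,2): δ = 102.15°  ·
  (0,3): δ = 23.37°  ✓
  (0,4): δ = 13.26°  ✓
  (0,5): δ = 69.53°  ·
  (0,6): δ = 149.91°  ·
  (1,2): δ = 127.69°  ·
  (1,3): δ = 48.91°  ✓
  (1,4): δ = 12.28°  ✓
  (1,5): δ = 43.99°  ✓
  (1,6): δ = 124.36°  ·
  (2,3): δ = 101.22°  ·
  (2,4): δ = 64.59°  ·
  (2,5): δ = 8.32°  ✓
  (2,6): δ = 72.06°  ·
  (3,4): δ = 143.37°  ·
  (3,5): δ = 87.10°  ·
  (3,6): δ = 6.72°  ✓
  (4,5): δ = 123.73°  ·
  (4,6): δ = 43.35°  ✓
  (5,6): δ = 99.62°  ·
antipodal pairs: 8

count = 8; pairs: (0,3), (0,4), (1,3), (1,4), (1,5), (2,5), (3,6), (4,6)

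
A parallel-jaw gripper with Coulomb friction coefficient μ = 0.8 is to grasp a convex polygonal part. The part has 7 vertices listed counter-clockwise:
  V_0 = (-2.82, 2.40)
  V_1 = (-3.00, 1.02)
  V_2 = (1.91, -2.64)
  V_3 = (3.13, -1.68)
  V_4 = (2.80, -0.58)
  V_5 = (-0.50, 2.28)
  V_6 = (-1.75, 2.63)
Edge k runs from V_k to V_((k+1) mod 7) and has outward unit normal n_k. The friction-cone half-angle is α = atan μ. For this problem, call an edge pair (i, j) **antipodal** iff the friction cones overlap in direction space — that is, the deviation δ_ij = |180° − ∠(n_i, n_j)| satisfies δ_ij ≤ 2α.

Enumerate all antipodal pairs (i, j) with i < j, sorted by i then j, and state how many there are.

α = atan 0.8 = 38.66°;  2α = 77.32°
n_0 = (-0.9916, +0.1293)
n_1 = (-0.5976, -0.8018)
n_2 = (+0.6184, -0.7859)
n_3 = (+0.9578, +0.2873)
n_4 = (+0.6549, +0.7557)
n_5 = (+0.2696, +0.9630)
n_6 = (-0.2102, +0.9777)
  (0,1): δ = 119.27°  ·
  (0,2): δ = 44.37°  ✓
  (0,3): δ = 24.13°  ✓
  (0,4): δ = 56.52°  ✓
  (0,5): δ = 81.79°  ·
  (0,6): δ = 109.56°  ·
  (1,2): δ = 105.10°  ·
  (1,3): δ = 36.60°  ✓
  (1,4): δ = 4.21°  ✓
  (1,5): δ = 21.06°  ✓
  (1,6): δ = 48.83°  ✓
  (2,3): δ = 111.50°  ·
  (2,4): δ = 79.11°  ·
  (2,5): δ = 53.84°  ✓
  (2,6): δ = 26.07°  ✓
  (3,4): δ = 147.61°  ·
  (3,5): δ = 122.34°  ·
  (3,6): δ = 94.57°  ·
  (4,5): δ = 154.73°  ·
  (4,6): δ = 126.95°  ·
  (5,6): δ = 152.23°  ·
antipodal pairs: 9

count = 9; pairs: (0,2), (0,3), (0,4), (1,3), (1,4), (1,5), (1,6), (2,5), (2,6)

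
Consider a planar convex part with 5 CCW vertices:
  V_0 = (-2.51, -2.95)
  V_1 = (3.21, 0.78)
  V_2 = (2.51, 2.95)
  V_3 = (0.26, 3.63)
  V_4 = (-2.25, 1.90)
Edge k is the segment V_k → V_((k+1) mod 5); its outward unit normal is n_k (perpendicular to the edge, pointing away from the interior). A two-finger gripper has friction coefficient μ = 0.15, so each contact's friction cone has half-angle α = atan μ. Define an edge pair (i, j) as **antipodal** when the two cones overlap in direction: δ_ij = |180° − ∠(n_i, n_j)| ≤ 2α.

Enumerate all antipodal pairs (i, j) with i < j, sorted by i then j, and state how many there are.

α = atan 0.15 = 8.53°;  2α = 17.06°
n_0 = (+0.5462, -0.8376)
n_1 = (+0.9517, +0.3070)
n_2 = (+0.2893, +0.9572)
n_3 = (-0.5675, +0.8234)
n_4 = (-0.9986, +0.0535)
  (0,1): δ = 105.23°  ·
  (0,2): δ = 49.92°  ·
  (0,3): δ = 1.47°  ✓
  (0,4): δ = 53.82°  ·
  (1,2): δ = 124.69°  ·
  (1,3): δ = 73.30°  ·
  (1,4): δ = 20.95°  ·
  (2,3): δ = 128.61°  ·
  (2,4): δ = 76.25°  ·
  (3,4): δ = 127.64°  ·
antipodal pairs: 1

count = 1; pairs: (0,3)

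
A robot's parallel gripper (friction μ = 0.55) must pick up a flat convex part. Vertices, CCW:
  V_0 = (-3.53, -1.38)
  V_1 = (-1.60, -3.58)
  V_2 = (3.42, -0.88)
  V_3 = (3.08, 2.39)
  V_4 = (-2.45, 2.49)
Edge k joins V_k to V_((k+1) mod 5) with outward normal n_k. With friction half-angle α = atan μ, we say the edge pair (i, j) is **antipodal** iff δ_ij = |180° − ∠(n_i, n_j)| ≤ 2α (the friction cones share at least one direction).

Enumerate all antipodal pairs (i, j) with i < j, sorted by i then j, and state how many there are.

α = atan 0.55 = 28.81°;  2α = 57.62°
n_0 = (-0.7517, -0.6595)
n_1 = (+0.4737, -0.8807)
n_2 = (+0.9946, +0.1034)
n_3 = (+0.0181, +0.9998)
n_4 = (-0.9632, +0.2688)
  (0,1): δ = 102.99°  ·
  (0,2): δ = 35.32°  ✓
  (0,3): δ = 47.70°  ✓
  (0,4): δ = 123.15°  ·
  (1,2): δ = 112.34°  ·
  (1,3): δ = 29.31°  ✓
  (1,4): δ = 46.13°  ✓
  (2,3): δ = 96.97°  ·
  (2,4): δ = 21.53°  ✓
  (3,4): δ = 104.56°  ·
antipodal pairs: 5

count = 5; pairs: (0,2), (0,3), (1,3), (1,4), (2,4)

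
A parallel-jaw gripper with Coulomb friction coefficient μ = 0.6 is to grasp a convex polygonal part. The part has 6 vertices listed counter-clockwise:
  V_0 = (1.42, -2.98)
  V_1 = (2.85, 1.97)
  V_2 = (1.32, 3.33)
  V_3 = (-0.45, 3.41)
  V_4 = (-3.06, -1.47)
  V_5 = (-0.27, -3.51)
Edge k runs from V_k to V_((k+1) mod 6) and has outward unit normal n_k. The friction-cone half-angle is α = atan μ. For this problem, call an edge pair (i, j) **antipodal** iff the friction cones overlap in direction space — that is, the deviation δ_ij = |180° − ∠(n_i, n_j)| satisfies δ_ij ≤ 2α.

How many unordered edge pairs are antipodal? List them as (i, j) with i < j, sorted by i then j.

α = atan 0.6 = 30.96°;  2α = 61.93°
n_0 = (+0.9607, -0.2775)
n_1 = (+0.6644, +0.7474)
n_2 = (+0.0452, +0.9990)
n_3 = (-0.8818, +0.4716)
n_4 = (-0.5902, -0.8072)
n_5 = (+0.2992, -0.9542)
  (0,1): δ = 115.52°  ·
  (0,2): δ = 76.47°  ·
  (0,3): δ = 12.03°  ✓
  (0,4): δ = 69.94°  ·
  (0,5): δ = 123.53°  ·
  (1,2): δ = 140.95°  ·
  (1,3): δ = 76.51°  ·
  (1,4): δ = 5.46°  ✓
  (1,5): δ = 59.05°  ✓
  (2,3): δ = 115.55°  ·
  (2,4): δ = 33.59°  ✓
  (2,5): δ = 20.00°  ✓
  (3,4): δ = 98.03°  ·
  (3,5): δ = 44.45°  ✓
  (4,5): δ = 126.41°  ·
antipodal pairs: 6

count = 6; pairs: (0,3), (1,4), (1,5), (2,4), (2,5), (3,5)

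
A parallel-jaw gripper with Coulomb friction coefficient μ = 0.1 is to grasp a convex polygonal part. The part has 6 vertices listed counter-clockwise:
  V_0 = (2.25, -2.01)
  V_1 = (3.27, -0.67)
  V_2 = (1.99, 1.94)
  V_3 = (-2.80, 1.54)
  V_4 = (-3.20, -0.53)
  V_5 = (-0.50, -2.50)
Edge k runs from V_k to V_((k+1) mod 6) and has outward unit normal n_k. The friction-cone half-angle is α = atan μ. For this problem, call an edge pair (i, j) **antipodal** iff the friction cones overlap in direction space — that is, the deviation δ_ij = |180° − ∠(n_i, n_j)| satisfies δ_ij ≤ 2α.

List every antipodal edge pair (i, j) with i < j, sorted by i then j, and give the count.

α = atan 0.1 = 5.71°;  2α = 11.42°
n_0 = (+0.7957, -0.6057)
n_1 = (+0.8978, +0.4403)
n_2 = (-0.0832, +0.9965)
n_3 = (-0.9818, +0.1897)
n_4 = (-0.5894, -0.8078)
n_5 = (+0.1754, -0.9845)
  (0,1): δ = 116.60°  ·
  (0,2): δ = 47.95°  ·
  (0,3): δ = 26.34°  ·
  (0,4): δ = 91.16°  ·
  (0,5): δ = 137.38°  ·
  (1,2): δ = 111.35°  ·
  (1,3): δ = 37.06°  ·
  (1,4): δ = 27.76°  ·
  (1,5): δ = 73.98°  ·
  (2,3): δ = 105.71°  ·
  (2,4): δ = 40.89°  ·
  (2,5): δ = 5.33°  ✓
  (3,4): δ = 115.18°  ·
  (3,5): δ = 68.96°  ·
  (4,5): δ = 133.78°  ·
antipodal pairs: 1

count = 1; pairs: (2,5)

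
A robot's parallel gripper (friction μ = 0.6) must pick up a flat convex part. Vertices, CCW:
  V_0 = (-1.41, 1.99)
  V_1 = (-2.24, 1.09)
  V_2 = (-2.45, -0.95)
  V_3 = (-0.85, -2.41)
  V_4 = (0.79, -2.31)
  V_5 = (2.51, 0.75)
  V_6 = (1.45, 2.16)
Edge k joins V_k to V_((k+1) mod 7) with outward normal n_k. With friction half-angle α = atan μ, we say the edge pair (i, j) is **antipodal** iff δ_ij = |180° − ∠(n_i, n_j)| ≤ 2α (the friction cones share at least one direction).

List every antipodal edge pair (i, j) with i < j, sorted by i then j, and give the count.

α = atan 0.6 = 30.96°;  2α = 61.93°
n_0 = (-0.7351, +0.6779)
n_1 = (-0.9947, +0.1024)
n_2 = (-0.6741, -0.7387)
n_3 = (+0.0609, -0.9981)
n_4 = (+0.8717, -0.4900)
n_5 = (+0.7993, +0.6009)
n_6 = (-0.0593, +0.9982)
  (0,1): δ = 143.19°  ·
  (0,2): δ = 89.70°  ·
  (0,3): δ = 43.83°  ✓
  (0,4): δ = 13.34°  ✓
  (0,5): δ = 79.62°  ·
  (0,6): δ = 136.08°  ·
  (1,2): δ = 126.50°  ·
  (1,3): δ = 80.63°  ·
  (1,4): δ = 23.46°  ✓
  (1,5): δ = 42.81°  ✓
  (1,6): δ = 99.28°  ·
  (2,3): δ = 134.13°  ·
  (2,4): δ = 76.96°  ·
  (2,5): δ = 10.68°  ✓
  (2,6): δ = 45.78°  ✓
  (3,4): δ = 122.83°  ·
  (3,5): δ = 56.55°  ✓
  (3,6): δ = 0.09°  ✓
  (4,5): δ = 113.73°  ·
  (4,6): δ = 57.26°  ✓
  (5,6): δ = 123.53°  ·
antipodal pairs: 9

count = 9; pairs: (0,3), (0,4), (1,4), (1,5), (2,5), (2,6), (3,5), (3,6), (4,6)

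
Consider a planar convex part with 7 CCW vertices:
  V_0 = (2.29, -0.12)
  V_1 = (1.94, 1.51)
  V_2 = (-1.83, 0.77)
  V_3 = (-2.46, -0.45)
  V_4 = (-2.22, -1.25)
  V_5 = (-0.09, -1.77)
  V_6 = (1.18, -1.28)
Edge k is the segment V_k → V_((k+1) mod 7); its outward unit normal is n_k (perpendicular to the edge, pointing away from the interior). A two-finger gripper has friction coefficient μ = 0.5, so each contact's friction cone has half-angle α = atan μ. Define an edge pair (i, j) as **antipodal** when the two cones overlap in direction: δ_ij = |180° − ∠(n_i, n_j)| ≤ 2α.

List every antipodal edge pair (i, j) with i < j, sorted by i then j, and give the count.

count = 7; pairs: (0,2), (0,3), (1,4), (1,5), (1,6), (2,5), (2,6)

α = atan 0.5 = 26.57°;  2α = 53.13°
n_0 = (+0.9777, +0.2099)
n_1 = (-0.1926, +0.9813)
n_2 = (-0.8885, +0.4588)
n_3 = (-0.9578, -0.2873)
n_4 = (-0.2372, -0.9715)
n_5 = (+0.3600, -0.9330)
n_6 = (+0.7225, -0.6914)
  (0,1): δ = 91.01°  ·
  (0,2): δ = 39.43°  ✓
  (0,3): δ = 4.58°  ✓
  (0,4): δ = 64.16°  ·
  (0,5): δ = 98.98°  ·
  (0,6): δ = 124.14°  ·
  (1,2): δ = 128.42°  ·
  (1,3): δ = 84.41°  ·
  (1,4): δ = 24.82°  ✓
  (1,5): δ = 9.99°  ✓
  (1,6): δ = 35.16°  ✓
  (2,3): δ = 135.99°  ·
  (2,4): δ = 76.41°  ·
  (2,5): δ = 41.59°  ✓
  (2,6): δ = 16.43°  ✓
  (3,4): δ = 120.42°  ·
  (3,5): δ = 85.60°  ·
  (3,6): δ = 60.44°  ·
  (4,5): δ = 145.18°  ·
  (4,6): δ = 120.02°  ·
  (5,6): δ = 154.84°  ·
antipodal pairs: 7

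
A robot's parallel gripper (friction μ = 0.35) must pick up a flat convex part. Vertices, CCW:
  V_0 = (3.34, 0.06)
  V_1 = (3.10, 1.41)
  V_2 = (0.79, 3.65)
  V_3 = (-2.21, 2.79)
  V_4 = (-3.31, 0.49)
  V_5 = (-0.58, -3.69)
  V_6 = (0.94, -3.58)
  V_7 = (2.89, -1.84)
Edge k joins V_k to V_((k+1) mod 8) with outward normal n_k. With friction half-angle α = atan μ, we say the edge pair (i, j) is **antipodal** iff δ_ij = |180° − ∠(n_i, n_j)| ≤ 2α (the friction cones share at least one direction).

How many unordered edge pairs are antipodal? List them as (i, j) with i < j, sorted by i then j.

count = 7; pairs: (0,3), (0,4), (1,4), (2,5), (2,6), (3,6), (3,7)

α = atan 0.35 = 19.29°;  2α = 38.58°
n_0 = (+0.9846, +0.1750)
n_1 = (+0.6961, +0.7179)
n_2 = (-0.2756, +0.9613)
n_3 = (-0.9021, +0.4315)
n_4 = (-0.8373, -0.5468)
n_5 = (+0.0722, -0.9974)
n_6 = (+0.6658, -0.7461)
n_7 = (+0.9731, -0.2305)
  (0,1): δ = 144.20°  ·
  (0,2): δ = 84.08°  ·
  (0,3): δ = 35.64°  ✓
  (0,4): δ = 23.07°  ✓
  (0,5): δ = 84.06°  ·
  (0,6): δ = 121.66°  ·
  (0,7): δ = 156.59°  ·
  (1,2): δ = 119.89°  ·
  (1,3): δ = 71.44°  ·
  (1,4): δ = 12.73°  ✓
  (1,5): δ = 48.26°  ·
  (1,6): δ = 85.86°  ·
  (1,7): δ = 120.79°  ·
  (2,3): δ = 131.56°  ·
  (2,4): δ = 72.85°  ·
  (2,5): δ = 11.86°  ✓
  (2,6): δ = 25.75°  ✓
  (2,7): δ = 60.68°  ·
  (3,4): δ = 121.29°  ·
  (3,5): δ = 60.30°  ·
  (3,6): δ = 22.70°  ✓
  (3,7): δ = 12.24°  ✓
  (4,5): δ = 119.01°  ·
  (4,6): δ = 81.41°  ·
  (4,7): δ = 46.47°  ·
  (5,6): δ = 142.40°  ·
  (5,7): δ = 107.46°  ·
  (6,7): δ = 145.07°  ·
antipodal pairs: 7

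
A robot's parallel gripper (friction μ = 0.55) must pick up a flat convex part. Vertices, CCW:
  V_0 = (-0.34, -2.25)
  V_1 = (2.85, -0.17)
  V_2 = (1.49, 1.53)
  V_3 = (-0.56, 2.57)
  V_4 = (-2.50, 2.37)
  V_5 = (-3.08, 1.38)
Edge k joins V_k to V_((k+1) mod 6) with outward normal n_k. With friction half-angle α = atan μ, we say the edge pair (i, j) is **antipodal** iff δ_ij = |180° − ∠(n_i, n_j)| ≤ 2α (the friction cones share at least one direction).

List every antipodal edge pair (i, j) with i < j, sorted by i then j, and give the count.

count = 4; pairs: (0,3), (0,4), (1,5), (2,5)

α = atan 0.55 = 28.81°;  2α = 57.62°
n_0 = (+0.5462, -0.8377)
n_1 = (+0.7809, +0.6247)
n_2 = (+0.4524, +0.8918)
n_3 = (-0.1025, +0.9947)
n_4 = (-0.8628, +0.5055)
n_5 = (-0.7981, -0.6025)
  (0,1): δ = 84.45°  ·
  (0,2): δ = 60.01°  ·
  (0,3): δ = 27.22°  ✓
  (0,4): δ = 26.53°  ✓
  (0,5): δ = 93.94°  ·
  (1,2): δ = 155.56°  ·
  (1,3): δ = 122.77°  ·
  (1,4): δ = 69.02°  ·
  (1,5): δ = 1.61°  ✓
  (2,3): δ = 147.21°  ·
  (2,4): δ = 93.46°  ·
  (2,5): δ = 26.05°  ✓
  (3,4): δ = 126.25°  ·
  (3,5): δ = 58.84°  ·
  (4,5): δ = 112.59°  ·
antipodal pairs: 4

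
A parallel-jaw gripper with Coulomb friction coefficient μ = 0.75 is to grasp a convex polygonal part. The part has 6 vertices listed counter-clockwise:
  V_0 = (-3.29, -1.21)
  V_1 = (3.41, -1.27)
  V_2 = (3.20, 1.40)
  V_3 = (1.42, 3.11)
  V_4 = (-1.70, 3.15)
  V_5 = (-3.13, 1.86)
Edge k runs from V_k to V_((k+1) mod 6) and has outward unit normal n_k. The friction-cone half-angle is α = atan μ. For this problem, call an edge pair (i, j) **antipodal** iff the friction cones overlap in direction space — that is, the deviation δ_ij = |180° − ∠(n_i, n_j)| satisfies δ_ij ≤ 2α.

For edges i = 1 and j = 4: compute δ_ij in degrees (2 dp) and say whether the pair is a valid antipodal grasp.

δ = 52.44°, valid

α = atan 0.75 = 36.87°;  2α = 73.74°
edge 1: e_1 = (-0.21, +2.67);  n_1 = (+0.9969, +0.0784)
edge 4: e_4 = (-1.43, -1.29);  n_4 = (-0.6698, +0.7425)
∠(n_1, n_4) = 127.56°
δ = |180° − 127.56°| = 52.44°
52.44° ≤ 2α = 73.74°  →  valid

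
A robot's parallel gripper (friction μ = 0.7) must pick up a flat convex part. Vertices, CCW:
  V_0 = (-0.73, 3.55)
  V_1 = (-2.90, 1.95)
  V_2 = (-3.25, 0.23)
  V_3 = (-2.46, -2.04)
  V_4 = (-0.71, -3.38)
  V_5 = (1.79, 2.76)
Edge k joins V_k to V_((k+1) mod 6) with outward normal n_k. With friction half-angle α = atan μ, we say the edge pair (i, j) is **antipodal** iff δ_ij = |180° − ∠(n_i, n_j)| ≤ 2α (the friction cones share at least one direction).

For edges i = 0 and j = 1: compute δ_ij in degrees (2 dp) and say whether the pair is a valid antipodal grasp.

δ = 137.90°, invalid

α = atan 0.7 = 34.99°;  2α = 69.98°
edge 0: e_0 = (-2.17, -1.60);  n_0 = (-0.5935, +0.8049)
edge 1: e_1 = (-0.35, -1.72);  n_1 = (-0.9799, +0.1994)
∠(n_0, n_1) = 42.10°
δ = |180° − 42.10°| = 137.90°
137.90° > 2α = 69.98°  →  invalid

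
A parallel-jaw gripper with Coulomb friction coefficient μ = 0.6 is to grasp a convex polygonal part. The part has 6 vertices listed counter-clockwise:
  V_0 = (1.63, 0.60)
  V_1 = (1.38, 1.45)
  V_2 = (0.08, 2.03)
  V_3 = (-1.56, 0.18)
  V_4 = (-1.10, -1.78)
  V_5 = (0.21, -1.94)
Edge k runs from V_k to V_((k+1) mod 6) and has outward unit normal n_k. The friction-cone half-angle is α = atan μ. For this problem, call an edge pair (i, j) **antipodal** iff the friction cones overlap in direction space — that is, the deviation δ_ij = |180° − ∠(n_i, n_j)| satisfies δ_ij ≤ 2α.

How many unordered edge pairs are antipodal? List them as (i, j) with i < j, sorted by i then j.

α = atan 0.6 = 30.96°;  2α = 61.93°
n_0 = (+0.9594, +0.2822)
n_1 = (+0.4074, +0.9132)
n_2 = (-0.7483, +0.6634)
n_3 = (-0.9735, -0.2285)
n_4 = (-0.1212, -0.9926)
n_5 = (+0.8729, -0.4880)
  (0,1): δ = 130.43°  ·
  (0,2): δ = 57.95°  ✓
  (0,3): δ = 3.18°  ✓
  (0,4): δ = 66.65°  ·
  (0,5): δ = 134.40°  ·
  (1,2): δ = 107.51°  ·
  (1,3): δ = 52.75°  ✓
  (1,4): δ = 17.08°  ✓
  (1,5): δ = 84.84°  ·
  (2,3): δ = 125.24°  ·
  (2,4): δ = 55.41°  ✓
  (2,5): δ = 12.35°  ✓
  (3,4): δ = 110.17°  ·
  (3,5): δ = 42.42°  ✓
  (4,5): δ = 112.24°  ·
antipodal pairs: 7

count = 7; pairs: (0,2), (0,3), (1,3), (1,4), (2,4), (2,5), (3,5)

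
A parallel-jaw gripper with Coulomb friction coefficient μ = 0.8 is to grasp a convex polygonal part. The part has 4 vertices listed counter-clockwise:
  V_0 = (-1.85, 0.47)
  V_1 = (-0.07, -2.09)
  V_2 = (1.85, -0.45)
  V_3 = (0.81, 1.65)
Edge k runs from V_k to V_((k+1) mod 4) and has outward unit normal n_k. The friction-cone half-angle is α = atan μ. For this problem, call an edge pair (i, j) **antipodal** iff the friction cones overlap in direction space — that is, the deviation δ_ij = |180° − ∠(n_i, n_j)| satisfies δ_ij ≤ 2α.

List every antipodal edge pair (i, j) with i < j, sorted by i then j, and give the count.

α = atan 0.8 = 38.66°;  2α = 77.32°
n_0 = (-0.8210, -0.5709)
n_1 = (+0.6495, -0.7604)
n_2 = (+0.8961, +0.4438)
n_3 = (-0.4055, +0.9141)
  (0,1): δ = 84.31°  ·
  (0,2): δ = 8.47°  ✓
  (0,3): δ = 79.11°  ·
  (1,2): δ = 104.16°  ·
  (1,3): δ = 16.58°  ✓
  (2,3): δ = 92.42°  ·
antipodal pairs: 2

count = 2; pairs: (0,2), (1,3)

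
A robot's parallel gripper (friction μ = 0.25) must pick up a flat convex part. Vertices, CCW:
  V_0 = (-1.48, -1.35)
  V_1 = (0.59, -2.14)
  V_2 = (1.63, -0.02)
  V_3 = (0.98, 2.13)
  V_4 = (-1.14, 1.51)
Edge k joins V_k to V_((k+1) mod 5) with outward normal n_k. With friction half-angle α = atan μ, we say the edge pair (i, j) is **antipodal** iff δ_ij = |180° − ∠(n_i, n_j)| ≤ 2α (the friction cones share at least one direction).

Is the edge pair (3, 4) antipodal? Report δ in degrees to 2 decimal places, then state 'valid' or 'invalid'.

α = atan 0.25 = 14.04°;  2α = 28.07°
edge 3: e_3 = (-2.12, -0.62);  n_3 = (-0.2807, +0.9598)
edge 4: e_4 = (-0.34, -2.86);  n_4 = (-0.9930, +0.1180)
∠(n_3, n_4) = 66.92°
δ = |180° − 66.92°| = 113.08°
113.08° > 2α = 28.07°  →  invalid

δ = 113.08°, invalid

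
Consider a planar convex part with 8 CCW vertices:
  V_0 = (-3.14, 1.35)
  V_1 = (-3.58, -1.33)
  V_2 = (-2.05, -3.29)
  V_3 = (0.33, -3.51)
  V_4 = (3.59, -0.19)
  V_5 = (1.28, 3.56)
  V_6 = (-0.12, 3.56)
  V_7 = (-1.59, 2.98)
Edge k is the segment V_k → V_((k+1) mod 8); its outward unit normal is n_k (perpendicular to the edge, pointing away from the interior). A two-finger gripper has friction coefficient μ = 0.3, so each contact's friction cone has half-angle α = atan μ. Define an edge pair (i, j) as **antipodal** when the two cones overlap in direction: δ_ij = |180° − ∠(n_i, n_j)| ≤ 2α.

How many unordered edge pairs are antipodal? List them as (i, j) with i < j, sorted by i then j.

α = atan 0.3 = 16.70°;  2α = 33.40°
n_0 = (-0.9868, +0.1620)
n_1 = (-0.7883, -0.6153)
n_2 = (-0.0920, -0.9958)
n_3 = (+0.7135, -0.7006)
n_4 = (+0.8514, +0.5245)
n_5 = (+0.0000, +1.0000)
n_6 = (-0.3670, +0.9302)
n_7 = (-0.7247, +0.6891)
  (0,1): δ = 132.70°  ·
  (0,2): δ = 85.96°  ·
  (0,3): δ = 35.15°  ·
  (0,4): δ = 40.96°  ·
  (0,5): δ = 99.32°  ·
  (0,6): δ = 120.86°  ·
  (0,7): δ = 145.76°  ·
  (1,2): δ = 133.26°  ·
  (1,3): δ = 82.45°  ·
  (1,4): δ = 6.34°  ✓
  (1,5): δ = 52.02°  ·
  (1,6): δ = 73.56°  ·
  (1,7): δ = 98.47°  ·
  (2,3): δ = 129.20°  ·
  (2,4): δ = 53.09°  ·
  (2,5): δ = 5.28°  ✓
  (2,6): δ = 26.81°  ✓
  (2,7): δ = 51.72°  ·
  (3,4): δ = 103.89°  ·
  (3,5): δ = 45.52°  ·
  (3,6): δ = 23.99°  ✓
  (3,7): δ = 0.92°  ✓
  (4,5): δ = 121.63°  ·
  (4,6): δ = 100.10°  ·
  (4,7): δ = 75.19°  ·
  (5,6): δ = 158.47°  ·
  (5,7): δ = 133.56°  ·
  (6,7): δ = 155.09°  ·
antipodal pairs: 5

count = 5; pairs: (1,4), (2,5), (2,6), (3,6), (3,7)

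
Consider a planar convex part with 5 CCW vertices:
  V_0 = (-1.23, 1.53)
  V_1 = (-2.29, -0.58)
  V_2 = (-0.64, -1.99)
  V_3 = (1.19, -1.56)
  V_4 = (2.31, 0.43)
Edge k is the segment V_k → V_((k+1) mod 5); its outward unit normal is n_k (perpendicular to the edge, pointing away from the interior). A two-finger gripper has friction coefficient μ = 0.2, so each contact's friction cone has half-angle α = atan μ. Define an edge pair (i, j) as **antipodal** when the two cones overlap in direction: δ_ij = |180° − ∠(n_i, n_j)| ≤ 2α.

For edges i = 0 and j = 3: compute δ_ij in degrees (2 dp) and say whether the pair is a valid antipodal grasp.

α = atan 0.2 = 11.31°;  2α = 22.62°
edge 0: e_0 = (-1.06, -2.11);  n_0 = (-0.8936, +0.4489)
edge 3: e_3 = (+1.12, +1.99);  n_3 = (+0.8715, -0.4905)
∠(n_0, n_3) = 177.30°
δ = |180° − 177.30°| = 2.70°
2.70° ≤ 2α = 22.62°  →  valid

δ = 2.70°, valid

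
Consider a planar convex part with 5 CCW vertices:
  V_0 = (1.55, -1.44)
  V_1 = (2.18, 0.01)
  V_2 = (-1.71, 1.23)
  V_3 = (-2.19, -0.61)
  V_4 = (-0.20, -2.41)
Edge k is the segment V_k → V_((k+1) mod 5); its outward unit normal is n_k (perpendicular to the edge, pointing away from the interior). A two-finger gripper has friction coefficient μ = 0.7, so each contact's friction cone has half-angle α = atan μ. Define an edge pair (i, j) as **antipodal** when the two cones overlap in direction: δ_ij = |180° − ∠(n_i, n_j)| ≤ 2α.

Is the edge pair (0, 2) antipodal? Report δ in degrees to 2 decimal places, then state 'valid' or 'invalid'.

α = atan 0.7 = 34.99°;  2α = 69.98°
edge 0: e_0 = (+0.63, +1.45);  n_0 = (+0.9172, -0.3985)
edge 2: e_2 = (-0.48, -1.84);  n_2 = (-0.9676, +0.2524)
∠(n_0, n_2) = 171.14°
δ = |180° − 171.14°| = 8.86°
8.86° ≤ 2α = 69.98°  →  valid

δ = 8.86°, valid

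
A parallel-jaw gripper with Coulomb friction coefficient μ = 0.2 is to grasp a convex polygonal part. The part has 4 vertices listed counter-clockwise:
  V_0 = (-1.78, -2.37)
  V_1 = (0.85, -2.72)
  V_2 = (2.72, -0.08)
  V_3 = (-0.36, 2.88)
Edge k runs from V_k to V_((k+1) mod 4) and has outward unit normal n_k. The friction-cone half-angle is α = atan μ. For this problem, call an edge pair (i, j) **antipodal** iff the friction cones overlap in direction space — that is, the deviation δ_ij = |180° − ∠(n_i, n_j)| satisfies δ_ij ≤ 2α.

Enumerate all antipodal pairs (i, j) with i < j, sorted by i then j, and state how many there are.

count = 1; pairs: (1,3)

α = atan 0.2 = 11.31°;  2α = 22.62°
n_0 = (-0.1319, -0.9913)
n_1 = (+0.8160, -0.5780)
n_2 = (+0.6929, +0.7210)
n_3 = (-0.9653, +0.2611)
  (0,1): δ = 117.73°  ·
  (0,2): δ = 36.28°  ·
  (0,3): δ = 82.45°  ·
  (1,2): δ = 98.55°  ·
  (1,3): δ = 20.18°  ✓
  (2,3): δ = 61.27°  ·
antipodal pairs: 1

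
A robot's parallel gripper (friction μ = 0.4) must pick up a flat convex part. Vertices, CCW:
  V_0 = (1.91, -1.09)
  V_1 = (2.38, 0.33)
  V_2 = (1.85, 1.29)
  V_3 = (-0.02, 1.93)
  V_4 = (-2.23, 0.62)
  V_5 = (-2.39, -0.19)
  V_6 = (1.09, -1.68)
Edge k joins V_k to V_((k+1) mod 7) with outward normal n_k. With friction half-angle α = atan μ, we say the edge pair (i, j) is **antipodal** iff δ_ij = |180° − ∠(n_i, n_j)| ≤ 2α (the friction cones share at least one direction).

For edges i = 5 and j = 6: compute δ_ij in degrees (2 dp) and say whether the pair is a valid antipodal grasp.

α = atan 0.4 = 21.80°;  2α = 43.60°
edge 5: e_5 = (+3.48, -1.49);  n_5 = (-0.3936, -0.9193)
edge 6: e_6 = (+0.82, +0.59);  n_6 = (+0.5840, -0.8117)
∠(n_5, n_6) = 58.91°
δ = |180° − 58.91°| = 121.09°
121.09° > 2α = 43.60°  →  invalid

δ = 121.09°, invalid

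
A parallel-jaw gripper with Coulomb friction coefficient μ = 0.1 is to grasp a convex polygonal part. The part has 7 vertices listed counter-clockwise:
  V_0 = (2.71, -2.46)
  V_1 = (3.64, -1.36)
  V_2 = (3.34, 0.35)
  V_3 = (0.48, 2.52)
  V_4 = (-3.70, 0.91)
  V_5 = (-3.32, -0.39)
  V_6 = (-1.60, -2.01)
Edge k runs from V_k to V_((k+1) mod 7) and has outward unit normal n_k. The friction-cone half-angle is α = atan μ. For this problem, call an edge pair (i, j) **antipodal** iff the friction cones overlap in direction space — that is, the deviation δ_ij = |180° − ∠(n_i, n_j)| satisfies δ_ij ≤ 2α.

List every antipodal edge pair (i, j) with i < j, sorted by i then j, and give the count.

α = atan 0.1 = 5.71°;  2α = 11.42°
n_0 = (+0.7636, -0.6456)
n_1 = (+0.9850, +0.1728)
n_2 = (+0.6044, +0.7966)
n_3 = (-0.3594, +0.9332)
n_4 = (-0.9598, -0.2806)
n_5 = (-0.6856, -0.7280)
n_6 = (-0.1038, -0.9946)
  (0,1): δ = 129.84°  ·
  (0,2): δ = 86.98°  ·
  (0,3): δ = 28.72°  ·
  (0,4): δ = 56.51°  ·
  (0,5): δ = 86.93°  ·
  (0,6): δ = 124.25°  ·
  (1,2): δ = 137.14°  ·
  (1,3): δ = 78.89°  ·
  (1,4): δ = 6.34°  ✓
  (1,5): δ = 36.76°  ·
  (1,6): δ = 74.09°  ·
  (2,3): δ = 121.75°  ·
  (2,4): δ = 36.52°  ·
  (2,5): δ = 6.10°  ✓
  (2,6): δ = 31.23°  ·
  (3,4): δ = 94.77°  ·
  (3,5): δ = 64.35°  ·
  (3,6): δ = 27.03°  ·
  (4,5): δ = 149.58°  ·
  (4,6): δ = 112.25°  ·
  (5,6): δ = 142.68°  ·
antipodal pairs: 2

count = 2; pairs: (1,4), (2,5)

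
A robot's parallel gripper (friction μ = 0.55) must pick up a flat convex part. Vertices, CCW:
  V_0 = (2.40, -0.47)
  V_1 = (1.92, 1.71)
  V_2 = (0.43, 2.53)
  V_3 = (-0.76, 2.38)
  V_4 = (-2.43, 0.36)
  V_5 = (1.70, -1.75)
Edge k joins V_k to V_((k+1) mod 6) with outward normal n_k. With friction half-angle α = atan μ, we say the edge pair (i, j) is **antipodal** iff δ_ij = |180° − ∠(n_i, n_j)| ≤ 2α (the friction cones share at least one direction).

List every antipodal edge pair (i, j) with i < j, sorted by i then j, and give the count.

α = atan 0.55 = 28.81°;  2α = 57.62°
n_0 = (+0.9766, +0.2150)
n_1 = (+0.4821, +0.8761)
n_2 = (-0.1251, +0.9921)
n_3 = (-0.7707, +0.6372)
n_4 = (-0.4550, -0.8905)
n_5 = (+0.8774, -0.4798)
  (0,1): δ = 131.24°  ·
  (0,2): δ = 95.23°  ·
  (0,3): δ = 52.00°  ✓
  (0,4): δ = 50.52°  ✓
  (0,5): δ = 138.91°  ·
  (1,2): δ = 143.99°  ·
  (1,3): δ = 100.76°  ·
  (1,4): δ = 1.76°  ✓
  (1,5): δ = 90.15°  ·
  (2,3): δ = 136.77°  ·
  (2,4): δ = 34.25°  ✓
  (2,5): δ = 54.14°  ✓
  (3,4): δ = 77.48°  ·
  (3,5): δ = 10.91°  ✓
  (4,5): δ = 91.61°  ·
antipodal pairs: 6

count = 6; pairs: (0,3), (0,4), (1,4), (2,4), (2,5), (3,5)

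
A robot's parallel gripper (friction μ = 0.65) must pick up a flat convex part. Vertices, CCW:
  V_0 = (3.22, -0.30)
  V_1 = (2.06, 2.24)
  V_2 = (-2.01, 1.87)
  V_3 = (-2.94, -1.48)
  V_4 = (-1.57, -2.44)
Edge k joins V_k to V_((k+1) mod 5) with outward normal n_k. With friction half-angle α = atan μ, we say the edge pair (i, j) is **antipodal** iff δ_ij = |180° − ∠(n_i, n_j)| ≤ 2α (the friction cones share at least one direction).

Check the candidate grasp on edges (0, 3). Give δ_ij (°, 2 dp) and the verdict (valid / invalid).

α = atan 0.65 = 33.02°;  2α = 66.05°
edge 0: e_0 = (-1.16, +2.54);  n_0 = (+0.9096, +0.4154)
edge 3: e_3 = (+1.37, -0.96);  n_3 = (-0.5739, -0.8190)
∠(n_0, n_3) = 149.57°
δ = |180° − 149.57°| = 30.43°
30.43° ≤ 2α = 66.05°  →  valid

δ = 30.43°, valid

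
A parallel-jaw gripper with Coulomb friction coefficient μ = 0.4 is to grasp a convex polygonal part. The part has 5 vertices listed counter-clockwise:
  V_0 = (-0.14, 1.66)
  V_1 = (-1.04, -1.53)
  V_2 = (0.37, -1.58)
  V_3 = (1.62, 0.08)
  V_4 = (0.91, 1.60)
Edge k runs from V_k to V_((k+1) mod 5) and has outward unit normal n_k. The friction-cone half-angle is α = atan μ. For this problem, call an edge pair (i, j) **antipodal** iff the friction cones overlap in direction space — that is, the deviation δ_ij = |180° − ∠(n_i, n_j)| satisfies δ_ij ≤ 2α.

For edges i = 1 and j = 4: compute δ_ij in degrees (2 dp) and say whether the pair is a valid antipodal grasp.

δ = 1.24°, valid

α = atan 0.4 = 21.80°;  2α = 43.60°
edge 1: e_1 = (+1.41, -0.05);  n_1 = (-0.0354, -0.9994)
edge 4: e_4 = (-1.05, +0.06);  n_4 = (+0.0570, +0.9984)
∠(n_1, n_4) = 178.76°
δ = |180° − 178.76°| = 1.24°
1.24° ≤ 2α = 43.60°  →  valid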